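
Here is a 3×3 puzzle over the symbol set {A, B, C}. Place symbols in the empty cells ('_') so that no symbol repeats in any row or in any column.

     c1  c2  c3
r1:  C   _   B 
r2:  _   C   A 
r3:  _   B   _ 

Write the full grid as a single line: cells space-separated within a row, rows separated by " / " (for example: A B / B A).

(r1,c2) = A
(r2,c1) = B
(r3,c1) = A
(r3,c3) = C

C A B / B C A / A B C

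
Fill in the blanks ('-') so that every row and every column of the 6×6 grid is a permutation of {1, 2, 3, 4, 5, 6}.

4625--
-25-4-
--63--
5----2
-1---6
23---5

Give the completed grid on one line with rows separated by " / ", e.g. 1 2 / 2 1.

At row 3, column 1: row 3 has {3,6}; column 1 has {2,4,5}; that leaves 1.
At row 3, column 6: row 3 has {1,3,6}; column 6 has {2,5,6}; that leaves 4.
At row 4, column 2: row 4 has {2,5}; column 2 has {1,2,3,6}; that leaves 4.
At row 5, column 1: row 5 has {1,6}; column 1 has {1,2,4,5}; that leaves 3.
At row 5, column 3: row 5 has {1,3,6}; column 3 has {2,5,6}; that leaves 4.
At row 5, column 4: row 5 has {1,3,4,6}; column 4 has {3,5}; that leaves 2.
At row 5, column 5: row 5 has {1,2,3,4,6}; column 5 has {4}; that leaves 5.
At row 6, column 3: row 6 has {2,3,5}; column 3 has {2,4,5,6}; that leaves 1.
At row 6, column 5: row 6 has {1,2,3,5}; column 5 has {4,5}; that leaves 6.
At row 2, column 1: row 2 has {2,4,5}; column 1 has {1,2,3,4,5}; that leaves 6.
At row 2, column 4: row 2 has {2,4,5,6}; column 4 has {2,3,5}; that leaves 1.
At row 2, column 6: row 2 has {1,2,4,5,6}; column 6 has {2,4,5,6}; that leaves 3.
At row 3, column 2: row 3 has {1,3,4,6}; column 2 has {1,2,3,4,6}; that leaves 5.
At row 3, column 5: row 3 has {1,3,4,5,6}; column 5 has {4,5,6}; that leaves 2.
At row 4, column 3: row 4 has {2,4,5}; column 3 has {1,2,4,5,6}; that leaves 3.
At row 4, column 4: row 4 has {2,3,4,5}; column 4 has {1,2,3,5}; that leaves 6.
At row 4, column 5: row 4 has {2,3,4,5,6}; column 5 has {2,4,5,6}; that leaves 1.
At row 6, column 4: row 6 has {1,2,3,5,6}; column 4 has {1,2,3,5,6}; that leaves 4.
At row 1, column 5: row 1 has {2,4,5,6}; column 5 has {1,2,4,5,6}; that leaves 3.
At row 1, column 6: row 1 has {2,3,4,5,6}; column 6 has {2,3,4,5,6}; that leaves 1.

4 6 2 5 3 1 / 6 2 5 1 4 3 / 1 5 6 3 2 4 / 5 4 3 6 1 2 / 3 1 4 2 5 6 / 2 3 1 4 6 5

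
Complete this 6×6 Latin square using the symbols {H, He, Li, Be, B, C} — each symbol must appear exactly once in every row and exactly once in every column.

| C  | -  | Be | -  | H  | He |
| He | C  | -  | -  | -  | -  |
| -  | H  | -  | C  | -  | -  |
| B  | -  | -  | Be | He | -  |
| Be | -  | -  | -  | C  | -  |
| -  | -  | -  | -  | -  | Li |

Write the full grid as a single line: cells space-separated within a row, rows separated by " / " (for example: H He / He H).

C B Be Li H He / He C B H Li Be / Li H He C Be B / B Li H Be He C / Be He Li B C H / H Be C He B Li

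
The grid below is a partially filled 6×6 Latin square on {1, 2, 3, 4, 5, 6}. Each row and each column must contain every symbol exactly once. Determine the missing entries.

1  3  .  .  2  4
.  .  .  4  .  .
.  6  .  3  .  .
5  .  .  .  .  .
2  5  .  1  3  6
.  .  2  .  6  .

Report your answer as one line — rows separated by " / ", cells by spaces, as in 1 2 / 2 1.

(r3,c1) = 4
(r5,c3) = 4
(r6,c1) = 3
(r6,c4) = 5
(r6,c6) = 1
(r1,c4) = 6
(r2,c1) = 6
(r4,c4) = 2
(r4,c6) = 3
(r6,c2) = 4
(r1,c3) = 5
(r3,c3) = 1
(r3,c5) = 5
(r3,c6) = 2
(r4,c2) = 1
(r4,c3) = 6
(r4,c5) = 4
(r2,c2) = 2
(r2,c3) = 3
(r2,c5) = 1
(r2,c6) = 5

1 3 5 6 2 4 / 6 2 3 4 1 5 / 4 6 1 3 5 2 / 5 1 6 2 4 3 / 2 5 4 1 3 6 / 3 4 2 5 6 1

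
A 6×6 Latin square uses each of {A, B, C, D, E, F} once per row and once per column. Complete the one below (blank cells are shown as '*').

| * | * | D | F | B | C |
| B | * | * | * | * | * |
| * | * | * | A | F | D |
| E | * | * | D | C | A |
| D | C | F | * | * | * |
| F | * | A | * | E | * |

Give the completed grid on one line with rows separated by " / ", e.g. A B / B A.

(r1,c1) = A
(r1,c2) = E
(r3,c1) = C
(r3,c2) = B
(r3,c3) = E
(r4,c2) = F
(r4,c3) = B
(r5,c5) = A
(r6,c2) = D
(r6,c6) = B
(r2,c2) = A
(r2,c3) = C
(r2,c4) = E
(r2,c5) = D
(r2,c6) = F
(r5,c4) = B
(r5,c6) = E
(r6,c4) = C

A E D F B C / B A C E D F / C B E A F D / E F B D C A / D C F B A E / F D A C E B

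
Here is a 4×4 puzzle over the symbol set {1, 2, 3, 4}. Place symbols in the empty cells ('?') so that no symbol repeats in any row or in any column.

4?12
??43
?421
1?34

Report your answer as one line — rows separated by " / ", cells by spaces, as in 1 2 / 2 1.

4 3 1 2 / 2 1 4 3 / 3 4 2 1 / 1 2 3 4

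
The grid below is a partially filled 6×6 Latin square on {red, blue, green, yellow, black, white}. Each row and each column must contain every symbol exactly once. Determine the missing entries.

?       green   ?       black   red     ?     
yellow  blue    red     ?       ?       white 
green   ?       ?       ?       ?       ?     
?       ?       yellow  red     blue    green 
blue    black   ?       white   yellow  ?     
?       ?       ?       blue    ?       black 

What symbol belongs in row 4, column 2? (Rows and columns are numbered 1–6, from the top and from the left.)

white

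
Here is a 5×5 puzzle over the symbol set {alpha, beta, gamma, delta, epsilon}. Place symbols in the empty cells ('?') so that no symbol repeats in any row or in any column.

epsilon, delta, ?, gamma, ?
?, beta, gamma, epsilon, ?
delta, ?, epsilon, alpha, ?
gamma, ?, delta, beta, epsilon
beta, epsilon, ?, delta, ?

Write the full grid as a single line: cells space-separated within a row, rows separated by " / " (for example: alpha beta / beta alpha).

epsilon delta beta gamma alpha / alpha beta gamma epsilon delta / delta gamma epsilon alpha beta / gamma alpha delta beta epsilon / beta epsilon alpha delta gamma

(r2,c1): row 2 has {beta,gamma,epsilon}; column 1 has {beta,gamma,delta,epsilon}, so it must be alpha.
(r2,c5): row 2 has {alpha,beta,gamma,epsilon}; column 5 has {epsilon}, so it must be delta.
(r3,c2): row 3 has {alpha,delta,epsilon}; column 2 has {beta,delta,epsilon}, so it must be gamma.
(r3,c5): row 3 has {alpha,gamma,delta,epsilon}; column 5 has {delta,epsilon}, so it must be beta.
(r4,c2): row 4 has {beta,gamma,delta,epsilon}; column 2 has {beta,gamma,delta,epsilon}, so it must be alpha.
(r5,c3): row 5 has {beta,delta,epsilon}; column 3 has {gamma,delta,epsilon}, so it must be alpha.
(r5,c5): row 5 has {alpha,beta,delta,epsilon}; column 5 has {beta,delta,epsilon}, so it must be gamma.
(r1,c3): row 1 has {gamma,delta,epsilon}; column 3 has {alpha,gamma,delta,epsilon}, so it must be beta.
(r1,c5): row 1 has {beta,gamma,delta,epsilon}; column 5 has {beta,gamma,delta,epsilon}, so it must be alpha.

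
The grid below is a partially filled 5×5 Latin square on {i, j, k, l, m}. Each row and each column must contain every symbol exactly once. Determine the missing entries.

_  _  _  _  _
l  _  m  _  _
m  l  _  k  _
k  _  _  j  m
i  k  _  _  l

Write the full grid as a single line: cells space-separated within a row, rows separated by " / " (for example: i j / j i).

j m k l i / l j m i k / m l i k j / k i l j m / i k j m l

At row 1, column 1: row 1 is empty so far; column 1 has {i,k,l,m}; that leaves j.
At row 2, column 4: row 2 has {l,m}; column 4 has {j,k}; that leaves i.
At row 4, column 2: row 4 has {j,k,m}; column 2 has {k,l}; that leaves i.
At row 4, column 3: row 4 has {i,j,k,m}; column 3 has {m}; that leaves l.
At row 5, column 3: row 5 has {i,k,l}; column 3 has {l,m}; that leaves j.
At row 5, column 4: row 5 has {i,j,k,l}; column 4 has {i,j,k}; that leaves m.
At row 1, column 2: row 1 has {j}; column 2 has {i,k,l}; that leaves m.
At row 1, column 4: row 1 has {j,m}; column 4 has {i,j,k,m}; that leaves l.
At row 2, column 2: row 2 has {i,l,m}; column 2 has {i,k,l,m}; that leaves j.
At row 2, column 5: row 2 has {i,j,l,m}; column 5 has {l,m}; that leaves k.
At row 3, column 3: row 3 has {k,l,m}; column 3 has {j,l,m}; that leaves i.
At row 3, column 5: row 3 has {i,k,l,m}; column 5 has {k,l,m}; that leaves j.
At row 1, column 3: row 1 has {j,l,m}; column 3 has {i,j,l,m}; that leaves k.
At row 1, column 5: row 1 has {j,k,l,m}; column 5 has {j,k,l,m}; that leaves i.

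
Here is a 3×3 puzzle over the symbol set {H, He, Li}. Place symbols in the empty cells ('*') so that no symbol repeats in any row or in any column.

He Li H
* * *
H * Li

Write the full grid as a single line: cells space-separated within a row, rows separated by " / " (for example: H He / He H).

(r2,c1) = Li
(r2,c3) = He
(r3,c2) = He
(r2,c2) = H

He Li H / Li H He / H He Li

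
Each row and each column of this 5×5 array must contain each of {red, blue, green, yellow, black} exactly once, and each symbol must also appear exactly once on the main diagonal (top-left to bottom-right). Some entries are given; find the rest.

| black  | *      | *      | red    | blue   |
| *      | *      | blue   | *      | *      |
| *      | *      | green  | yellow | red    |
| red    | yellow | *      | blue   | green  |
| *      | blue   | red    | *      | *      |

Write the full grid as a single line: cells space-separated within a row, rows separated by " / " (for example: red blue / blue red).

black green yellow red blue / yellow red blue green black / blue black green yellow red / red yellow black blue green / green blue red black yellow

At row 1, column 2: row 1 has {red,blue,black}; column 2 has {blue,yellow}; that leaves green.
At row 1, column 3: row 1 has {red,blue,green,black}; column 3 has {red,blue,green}; that leaves yellow.
At row 2, column 2: row 2 has {blue}; column 2 has {blue,green,yellow}; the diagonal has {blue,green,black}; that leaves red.
At row 3, column 1: row 3 has {red,green,yellow}; column 1 has {red,black}; that leaves blue.
At row 3, column 2: row 3 has {red,blue,green,yellow}; column 2 has {red,blue,green,yellow}; that leaves black.
At row 4, column 3: row 4 has {red,blue,green,yellow}; column 3 has {red,blue,green,yellow}; that leaves black.
At row 5, column 5: row 5 has {red,blue}; column 5 has {red,blue,green}; the diagonal has {red,blue,green,black}; that leaves yellow.
At row 2, column 5: row 2 has {red,blue}; column 5 has {red,blue,green,yellow}; that leaves black.
At row 5, column 1: row 5 has {red,blue,yellow}; column 1 has {red,blue,black}; that leaves green.
At row 5, column 4: row 5 has {red,blue,green,yellow}; column 4 has {red,blue,yellow}; that leaves black.
At row 2, column 1: row 2 has {red,blue,black}; column 1 has {red,blue,green,black}; that leaves yellow.
At row 2, column 4: row 2 has {red,blue,yellow,black}; column 4 has {red,blue,yellow,black}; that leaves green.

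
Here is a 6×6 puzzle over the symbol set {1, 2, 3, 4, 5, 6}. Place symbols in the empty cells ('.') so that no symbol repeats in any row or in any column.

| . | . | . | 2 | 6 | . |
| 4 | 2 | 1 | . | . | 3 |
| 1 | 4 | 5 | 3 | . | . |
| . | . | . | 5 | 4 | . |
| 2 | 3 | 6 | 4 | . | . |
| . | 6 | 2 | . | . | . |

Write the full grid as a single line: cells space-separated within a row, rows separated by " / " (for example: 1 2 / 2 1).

3 5 4 2 6 1 / 4 2 1 6 5 3 / 1 4 5 3 2 6 / 6 1 3 5 4 2 / 2 3 6 4 1 5 / 5 6 2 1 3 4

(r2,c4) = 6
(r2,c5) = 5
(r3,c5) = 2
(r3,c6) = 6
(r4,c2) = 1
(r4,c3) = 3
(r4,c6) = 2
(r5,c5) = 1
(r5,c6) = 5
(r6,c4) = 1
(r6,c5) = 3
(r6,c6) = 4
(r1,c2) = 5
(r1,c3) = 4
(r1,c6) = 1
(r4,c1) = 6
(r6,c1) = 5
(r1,c1) = 3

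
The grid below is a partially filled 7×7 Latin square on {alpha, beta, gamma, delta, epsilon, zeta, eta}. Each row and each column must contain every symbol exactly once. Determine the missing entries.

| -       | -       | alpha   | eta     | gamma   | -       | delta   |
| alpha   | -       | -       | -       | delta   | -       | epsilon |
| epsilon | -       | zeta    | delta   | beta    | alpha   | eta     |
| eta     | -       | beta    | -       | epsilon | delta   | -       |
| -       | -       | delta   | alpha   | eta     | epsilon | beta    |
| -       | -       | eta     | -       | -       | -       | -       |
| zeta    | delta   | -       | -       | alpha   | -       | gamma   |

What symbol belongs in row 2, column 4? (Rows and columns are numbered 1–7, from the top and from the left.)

zeta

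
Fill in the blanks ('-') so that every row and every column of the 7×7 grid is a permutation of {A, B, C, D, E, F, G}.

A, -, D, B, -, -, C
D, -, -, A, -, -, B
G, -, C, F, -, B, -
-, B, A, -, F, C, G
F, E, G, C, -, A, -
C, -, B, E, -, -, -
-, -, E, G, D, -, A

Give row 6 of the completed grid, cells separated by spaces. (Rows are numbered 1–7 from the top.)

C A B E G D F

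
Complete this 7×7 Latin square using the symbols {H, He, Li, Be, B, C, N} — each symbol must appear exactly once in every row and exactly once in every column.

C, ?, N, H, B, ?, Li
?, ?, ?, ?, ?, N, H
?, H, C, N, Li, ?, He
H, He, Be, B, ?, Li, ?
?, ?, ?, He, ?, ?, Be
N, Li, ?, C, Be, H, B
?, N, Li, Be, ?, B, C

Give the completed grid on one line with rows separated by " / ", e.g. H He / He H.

C Be N H B He Li / Be C B Li He N H / B H C N Li Be He / H He Be B C Li N / Li B H He N C Be / N Li He C Be H B / He N Li Be H B C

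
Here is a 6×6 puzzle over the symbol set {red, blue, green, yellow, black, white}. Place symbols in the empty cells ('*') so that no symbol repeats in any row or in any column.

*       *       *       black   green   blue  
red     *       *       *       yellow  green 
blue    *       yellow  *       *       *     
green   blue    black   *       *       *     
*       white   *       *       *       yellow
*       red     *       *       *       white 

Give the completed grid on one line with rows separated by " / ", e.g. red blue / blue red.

white yellow red black green blue / red black white blue yellow green / blue green yellow white red black / green blue black yellow white red / black white green red blue yellow / yellow red blue green black white

At row 1, column 2: row 1 has {blue,green,black}; column 2 has {red,blue,white}; that leaves yellow.
At row 2, column 2: row 2 has {red,green,yellow}; column 2 has {red,blue,yellow,white}; that leaves black.
At row 3, column 2: row 3 has {blue,yellow}; column 2 has {red,blue,yellow,black,white}; that leaves green.
At row 4, column 6: row 4 has {blue,green,black}; column 6 has {blue,green,yellow,white}; that leaves red.
At row 5, column 1: row 5 has {yellow,white}; column 1 has {red,blue,green}; that leaves black.
At row 6, column 1: row 6 has {red,white}; column 1 has {red,blue,green,black}; that leaves yellow.
At row 1, column 1: row 1 has {blue,green,yellow,black}; column 1 has {red,blue,green,yellow,black}; that leaves white.
At row 1, column 3: row 1 has {blue,green,yellow,black,white}; column 3 has {yellow,black}; that leaves red.
At row 3, column 6: row 3 has {blue,green,yellow}; column 6 has {red,blue,green,yellow,white}; that leaves black.
At row 4, column 5: row 4 has {red,blue,green,black}; column 5 has {green,yellow}; that leaves white.
At row 3, column 5: row 3 has {blue,green,yellow,black}; column 5 has {green,yellow,white}; that leaves red.
At row 4, column 4: row 4 has {red,blue,green,black,white}; column 4 has {black}; that leaves yellow.
At row 5, column 5: row 5 has {yellow,black,white}; column 5 has {red,green,yellow,white}; that leaves blue.
At row 6, column 5: row 6 has {red,yellow,white}; column 5 has {red,blue,green,yellow,white}; that leaves black.
At row 3, column 4: row 3 has {red,blue,green,yellow,black}; column 4 has {yellow,black}; that leaves white.
At row 5, column 3: row 5 has {blue,yellow,black,white}; column 3 has {red,yellow,black}; that leaves green.
At row 5, column 4: row 5 has {blue,green,yellow,black,white}; column 4 has {yellow,black,white}; that leaves red.
At row 6, column 3: row 6 has {red,yellow,black,white}; column 3 has {red,green,yellow,black}; that leaves blue.
At row 6, column 4: row 6 has {red,blue,yellow,black,white}; column 4 has {red,yellow,black,white}; that leaves green.
At row 2, column 3: row 2 has {red,green,yellow,black}; column 3 has {red,blue,green,yellow,black}; that leaves white.
At row 2, column 4: row 2 has {red,green,yellow,black,white}; column 4 has {red,green,yellow,black,white}; that leaves blue.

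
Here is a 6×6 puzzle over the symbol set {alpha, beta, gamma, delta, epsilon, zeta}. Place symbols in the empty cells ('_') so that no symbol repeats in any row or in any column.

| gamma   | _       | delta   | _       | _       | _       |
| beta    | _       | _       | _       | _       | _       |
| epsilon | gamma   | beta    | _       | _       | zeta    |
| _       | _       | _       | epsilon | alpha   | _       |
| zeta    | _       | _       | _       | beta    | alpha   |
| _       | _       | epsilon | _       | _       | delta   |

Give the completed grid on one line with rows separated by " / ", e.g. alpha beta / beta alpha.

gamma alpha delta zeta epsilon beta / beta delta alpha gamma zeta epsilon / epsilon gamma beta alpha delta zeta / delta beta zeta epsilon alpha gamma / zeta epsilon gamma delta beta alpha / alpha zeta epsilon beta gamma delta

(r3,c5) = delta
(r4,c1) = delta
(r5,c3) = gamma
(r5,c4) = delta
(r6,c1) = alpha
(r3,c4) = alpha
(r4,c3) = zeta
(r5,c2) = epsilon
(r2,c3) = alpha
(r4,c2) = beta
(r4,c6) = gamma
(r6,c2) = zeta
(r6,c5) = gamma
(r1,c2) = alpha
(r2,c2) = delta
(r2,c6) = epsilon
(r6,c4) = beta
(r1,c4) = zeta
(r1,c5) = epsilon
(r1,c6) = beta
(r2,c4) = gamma
(r2,c5) = zeta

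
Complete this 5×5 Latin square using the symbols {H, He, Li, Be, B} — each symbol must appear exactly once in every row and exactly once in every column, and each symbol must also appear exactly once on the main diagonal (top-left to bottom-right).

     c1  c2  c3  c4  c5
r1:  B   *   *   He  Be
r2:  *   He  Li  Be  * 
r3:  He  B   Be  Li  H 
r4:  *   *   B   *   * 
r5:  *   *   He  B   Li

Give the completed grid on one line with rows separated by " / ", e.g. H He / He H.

(r1,c3): row 1 has {He,Be,B}; column 3 has {He,Li,Be,B}, so it must be H.
(r2,c1): row 2 has {He,Li,Be}; column 1 has {He,B}, so it must be H.
(r2,c5): row 2 has {H,He,Li,Be}; column 5 has {H,Li,Be}, so it must be B.
(r4,c4): row 4 has {B}; column 4 has {He,Li,Be,B}; the diagonal has {He,Li,Be,B}, so it must be H.
(r4,c5): row 4 has {H,B}; column 5 has {H,Li,Be,B}, so it must be He.
(r5,c1): row 5 has {He,Li,B}; column 1 has {H,He,B}, so it must be Be.
(r5,c2): row 5 has {He,Li,Be,B}; column 2 has {He,B}, so it must be H.
(r1,c2): row 1 has {H,He,Be,B}; column 2 has {H,He,B}, so it must be Li.
(r4,c1): row 4 has {H,He,B}; column 1 has {H,He,Be,B}, so it must be Li.
(r4,c2): row 4 has {H,He,Li,B}; column 2 has {H,He,Li,B}, so it must be Be.

B Li H He Be / H He Li Be B / He B Be Li H / Li Be B H He / Be H He B Li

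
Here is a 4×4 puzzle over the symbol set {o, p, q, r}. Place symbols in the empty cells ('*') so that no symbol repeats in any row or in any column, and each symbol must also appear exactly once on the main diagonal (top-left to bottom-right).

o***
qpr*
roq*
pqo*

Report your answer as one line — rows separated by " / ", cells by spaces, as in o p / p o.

o r p q / q p r o / r o q p / p q o r

row 1 has {o}; column 2 has {o,p,q} — only r is left for (r1,c2).
row 1 has {o,r}; column 3 has {o,q,r} — only p is left for (r1,c3).
row 1 has {o,p,r}; column 4 is empty so far — only q is left for (r1,c4).
row 2 has {p,q,r}; column 4 has {q} — only o is left for (r2,c4).
row 3 has {o,q,r}; column 4 has {o,q} — only p is left for (r3,c4).
row 4 has {o,p,q}; column 4 has {o,p,q}; the diagonal has {o,p,q} — only r is left for (r4,c4).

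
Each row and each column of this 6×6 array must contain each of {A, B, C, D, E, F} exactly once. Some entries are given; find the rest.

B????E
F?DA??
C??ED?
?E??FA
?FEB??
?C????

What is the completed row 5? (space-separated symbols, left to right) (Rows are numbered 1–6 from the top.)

(r2,c2): row 2 has {A,D,F}; column 2 has {C,E,F}, so it must be B.
(r2,c6): row 2 has {A,B,D,F}; column 6 has {A,E}, so it must be C.
(r3,c2): row 3 has {C,D,E}; column 2 has {B,C,E,F}, so it must be A.
(r4,c1): row 4 has {A,E,F}; column 1 has {B,C,F}, so it must be D.
(r4,c4): row 4 has {A,D,E,F}; column 4 has {A,B,E}, so it must be C.
(r5,c1): row 5 has {B,E,F}; column 1 has {B,C,D,F}, so it must be A.
(r5,c5): row 5 has {A,B,E,F}; column 5 has {D,F}, so it must be C.
(r5,c6): row 5 has {A,B,C,E,F}; column 6 has {A,C,E}, so it must be D.

A F E B C D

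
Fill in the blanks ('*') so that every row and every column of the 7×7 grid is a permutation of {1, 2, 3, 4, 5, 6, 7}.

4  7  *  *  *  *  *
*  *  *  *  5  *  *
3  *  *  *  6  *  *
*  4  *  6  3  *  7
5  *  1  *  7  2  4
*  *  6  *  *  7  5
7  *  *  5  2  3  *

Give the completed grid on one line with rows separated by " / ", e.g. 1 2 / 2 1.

4 7 5 2 1 6 3 / 6 2 3 7 5 4 1 / 3 5 7 4 6 1 2 / 1 4 2 6 3 5 7 / 5 6 1 3 7 2 4 / 2 3 6 1 4 7 5 / 7 1 4 5 2 3 6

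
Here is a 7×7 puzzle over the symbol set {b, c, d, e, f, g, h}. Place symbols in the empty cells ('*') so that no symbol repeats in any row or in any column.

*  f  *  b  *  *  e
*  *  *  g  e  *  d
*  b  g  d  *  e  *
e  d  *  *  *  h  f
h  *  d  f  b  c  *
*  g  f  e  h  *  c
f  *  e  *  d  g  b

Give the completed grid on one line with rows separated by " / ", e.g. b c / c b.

g f h b c d e / b h c g e f d / c b g d f e h / e d b c g h f / h e d f b c g / d g f e h b c / f c e h d g b

At row 1, column 6: row 1 has {b,e,f}; column 6 has {c,e,g,h}; that leaves d.
At row 3, column 1: row 3 has {b,d,e,g}; column 1 has {e,f,h}; that leaves c.
At row 3, column 5: row 3 has {b,c,d,e,g}; column 5 has {b,d,e,h}; that leaves f.
At row 3, column 7: row 3 has {b,c,d,e,f,g}; column 7 has {b,c,d,e,f}; that leaves h.
At row 4, column 4: row 4 has {d,e,f,h}; column 4 has {b,d,e,f,g}; that leaves c.
At row 4, column 5: row 4 has {c,d,e,f,h}; column 5 has {b,d,e,f,h}; that leaves g.
At row 5, column 2: row 5 has {b,c,d,f,h}; column 2 has {b,d,f,g}; that leaves e.
At row 5, column 7: row 5 has {b,c,d,e,f,h}; column 7 has {b,c,d,e,f,h}; that leaves g.
At row 6, column 6: row 6 has {c,e,f,g,h}; column 6 has {c,d,e,g,h}; that leaves b.
At row 7, column 4: row 7 has {b,d,e,f,g}; column 4 has {b,c,d,e,f,g}; that leaves h.
At row 1, column 1: row 1 has {b,d,e,f}; column 1 has {c,e,f,h}; that leaves g.
At row 1, column 5: row 1 has {b,d,e,f,g}; column 5 has {b,d,e,f,g,h}; that leaves c.
At row 2, column 1: row 2 has {d,e,g}; column 1 has {c,e,f,g,h}; that leaves b.
At row 2, column 6: row 2 has {b,d,e,g}; column 6 has {b,c,d,e,g,h}; that leaves f.
At row 4, column 3: row 4 has {c,d,e,f,g,h}; column 3 has {d,e,f,g}; that leaves b.
At row 6, column 1: row 6 has {b,c,e,f,g,h}; column 1 has {b,c,e,f,g,h}; that leaves d.
At row 7, column 2: row 7 has {b,d,e,f,g,h}; column 2 has {b,d,e,f,g}; that leaves c.
At row 1, column 3: row 1 has {b,c,d,e,f,g}; column 3 has {b,d,e,f,g}; that leaves h.
At row 2, column 2: row 2 has {b,d,e,f,g}; column 2 has {b,c,d,e,f,g}; that leaves h.
At row 2, column 3: row 2 has {b,d,e,f,g,h}; column 3 has {b,d,e,f,g,h}; that leaves c.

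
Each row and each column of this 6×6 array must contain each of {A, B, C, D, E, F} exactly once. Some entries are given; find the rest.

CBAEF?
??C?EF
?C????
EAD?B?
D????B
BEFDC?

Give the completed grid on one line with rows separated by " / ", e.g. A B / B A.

Cell (r1,c6): row 1 has {A,B,C,E,F}; column 6 has {B,F} → D.
Cell (r2,c1): row 2 has {C,E,F}; column 1 has {B,C,D,E} → A.
Cell (r2,c2): row 2 has {A,C,E,F}; column 2 has {A,B,C,E} → D.
Cell (r2,c4): row 2 has {A,C,D,E,F}; column 4 has {D,E} → B.
Cell (r3,c1): row 3 has {C}; column 1 has {A,B,C,D,E} → F.
Cell (r3,c4): row 3 has {C,F}; column 4 has {B,D,E} → A.
Cell (r3,c5): row 3 has {A,C,F}; column 5 has {B,C,E,F} → D.
Cell (r3,c6): row 3 has {A,C,D,F}; column 6 has {B,D,F} → E.
Cell (r4,c6): row 4 has {A,B,D,E}; column 6 has {B,D,E,F} → C.
Cell (r5,c2): row 5 has {B,D}; column 2 has {A,B,C,D,E} → F.
Cell (r5,c3): row 5 has {B,D,F}; column 3 has {A,C,D,F} → E.
Cell (r5,c4): row 5 has {B,D,E,F}; column 4 has {A,B,D,E} → C.
Cell (r5,c5): row 5 has {B,C,D,E,F}; column 5 has {B,C,D,E,F} → A.
Cell (r6,c6): row 6 has {B,C,D,E,F}; column 6 has {B,C,D,E,F} → A.
Cell (r3,c3): row 3 has {A,C,D,E,F}; column 3 has {A,C,D,E,F} → B.
Cell (r4,c4): row 4 has {A,B,C,D,E}; column 4 has {A,B,C,D,E} → F.

C B A E F D / A D C B E F / F C B A D E / E A D F B C / D F E C A B / B E F D C A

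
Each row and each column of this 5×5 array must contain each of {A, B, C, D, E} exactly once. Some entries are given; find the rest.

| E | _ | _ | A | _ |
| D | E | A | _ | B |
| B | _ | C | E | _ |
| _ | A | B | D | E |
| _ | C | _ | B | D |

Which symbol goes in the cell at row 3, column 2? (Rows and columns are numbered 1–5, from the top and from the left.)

D

(r1,c3): row 1 has {A,E}; column 3 has {A,B,C}, so it must be D.
(r1,c5): row 1 has {A,D,E}; column 5 has {B,D,E}, so it must be C.
(r2,c4): row 2 has {A,B,D,E}; column 4 has {A,B,D,E}, so it must be C.
(r3,c2): row 3 has {B,C,E}; column 2 has {A,C,E}, so it must be D.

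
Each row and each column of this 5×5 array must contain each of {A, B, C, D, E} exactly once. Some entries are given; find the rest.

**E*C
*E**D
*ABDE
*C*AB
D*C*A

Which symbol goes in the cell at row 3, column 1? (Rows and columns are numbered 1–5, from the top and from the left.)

C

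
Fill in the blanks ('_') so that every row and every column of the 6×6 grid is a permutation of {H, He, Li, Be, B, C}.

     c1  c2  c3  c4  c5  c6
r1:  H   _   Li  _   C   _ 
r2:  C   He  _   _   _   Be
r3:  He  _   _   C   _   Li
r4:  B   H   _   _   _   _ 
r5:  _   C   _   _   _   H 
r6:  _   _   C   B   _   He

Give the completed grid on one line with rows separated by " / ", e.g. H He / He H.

H Be Li He C B / C He B H Li Be / He B H C Be Li / B H Be Li He C / Li C He Be B H / Be Li C B H He

(r1,c6) = B
(r4,c6) = C
(r1,c2) = Be
(r1,c4) = He
(r3,c2) = B
(r6,c2) = Li
(r6,c1) = Be
(r6,c5) = H
(r3,c5) = Be
(r5,c1) = Li
(r5,c4) = Be
(r3,c3) = H
(r4,c4) = Li
(r4,c5) = He
(r5,c5) = B
(r2,c3) = B
(r2,c4) = H
(r2,c5) = Li
(r4,c3) = Be
(r5,c3) = He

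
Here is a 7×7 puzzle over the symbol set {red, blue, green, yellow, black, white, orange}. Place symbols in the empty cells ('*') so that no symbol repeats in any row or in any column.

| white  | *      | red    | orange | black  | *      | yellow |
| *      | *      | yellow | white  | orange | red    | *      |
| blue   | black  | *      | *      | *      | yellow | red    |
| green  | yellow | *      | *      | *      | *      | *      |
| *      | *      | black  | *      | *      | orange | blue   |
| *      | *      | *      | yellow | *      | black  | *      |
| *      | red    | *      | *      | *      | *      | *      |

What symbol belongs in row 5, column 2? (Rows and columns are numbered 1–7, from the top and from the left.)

white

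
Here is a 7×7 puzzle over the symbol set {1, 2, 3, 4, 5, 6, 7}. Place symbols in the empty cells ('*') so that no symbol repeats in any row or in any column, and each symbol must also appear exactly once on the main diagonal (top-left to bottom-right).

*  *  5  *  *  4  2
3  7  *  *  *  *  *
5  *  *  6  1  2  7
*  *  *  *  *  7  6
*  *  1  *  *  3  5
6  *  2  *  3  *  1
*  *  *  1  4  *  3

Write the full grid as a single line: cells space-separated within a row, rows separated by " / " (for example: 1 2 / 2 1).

1 6 5 3 7 4 2 / 3 7 6 5 2 1 4 / 5 3 4 6 1 2 7 / 4 1 3 2 5 7 6 / 7 2 1 4 6 3 5 / 6 4 2 7 3 5 1 / 2 5 7 1 4 6 3

At row 1, column 1: row 1 has {2,4,5}; column 1 has {3,5,6}; the diagonal has {3,7}; that leaves 1.
At row 2, column 7: row 2 has {3,7}; column 7 has {1,2,3,5,6,7}; that leaves 4.
At row 3, column 3: row 3 has {1,2,5,6,7}; column 3 has {1,2,5}; the diagonal has {1,3,7}; that leaves 4.
At row 4, column 3: row 4 has {6,7}; column 3 has {1,2,4,5}; that leaves 3.
At row 6, column 6: row 6 has {1,2,3,6}; column 6 has {2,3,4,7}; the diagonal has {1,3,4,7}; that leaves 5.
At row 7, column 6: row 7 has {1,3,4}; column 6 has {2,3,4,5,7}; that leaves 6.
At row 2, column 3: row 2 has {3,4,7}; column 3 has {1,2,3,4,5}; that leaves 6.
At row 2, column 6: row 2 has {3,4,6,7}; column 6 has {2,3,4,5,6,7}; that leaves 1.
At row 3, column 2: row 3 has {1,2,4,5,6,7}; column 2 has {7}; that leaves 3.
At row 4, column 4: row 4 has {3,6,7}; column 4 has {1,6}; the diagonal has {1,3,4,5,7}; that leaves 2.
At row 4, column 5: row 4 has {2,3,6,7}; column 5 has {1,3,4}; that leaves 5.
At row 5, column 5: row 5 has {1,3,5}; column 5 has {1,3,4,5}; the diagonal has {1,2,3,4,5,7}; that leaves 6.
At row 6, column 2: row 6 has {1,2,3,5,6}; column 2 has {3,7}; that leaves 4.
At row 6, column 4: row 6 has {1,2,3,4,5,6}; column 4 has {1,2,6}; that leaves 7.
At row 7, column 3: row 7 has {1,3,4,6}; column 3 has {1,2,3,4,5,6}; that leaves 7.
At row 1, column 2: row 1 has {1,2,4,5}; column 2 has {3,4,7}; that leaves 6.
At row 1, column 4: row 1 has {1,2,4,5,6}; column 4 has {1,2,6,7}; that leaves 3.
At row 1, column 5: row 1 has {1,2,3,4,5,6}; column 5 has {1,3,4,5,6}; that leaves 7.
At row 2, column 4: row 2 has {1,3,4,6,7}; column 4 has {1,2,3,6,7}; that leaves 5.
At row 2, column 5: row 2 has {1,3,4,5,6,7}; column 5 has {1,3,4,5,6,7}; that leaves 2.
At row 4, column 1: row 4 has {2,3,5,6,7}; column 1 has {1,3,5,6}; that leaves 4.
At row 4, column 2: row 4 has {2,3,4,5,6,7}; column 2 has {3,4,6,7}; that leaves 1.
At row 5, column 2: row 5 has {1,3,5,6}; column 2 has {1,3,4,6,7}; that leaves 2.
At row 5, column 4: row 5 has {1,2,3,5,6}; column 4 has {1,2,3,5,6,7}; that leaves 4.
At row 7, column 1: row 7 has {1,3,4,6,7}; column 1 has {1,3,4,5,6}; that leaves 2.
At row 7, column 2: row 7 has {1,2,3,4,6,7}; column 2 has {1,2,3,4,6,7}; that leaves 5.
At row 5, column 1: row 5 has {1,2,3,4,5,6}; column 1 has {1,2,3,4,5,6}; that leaves 7.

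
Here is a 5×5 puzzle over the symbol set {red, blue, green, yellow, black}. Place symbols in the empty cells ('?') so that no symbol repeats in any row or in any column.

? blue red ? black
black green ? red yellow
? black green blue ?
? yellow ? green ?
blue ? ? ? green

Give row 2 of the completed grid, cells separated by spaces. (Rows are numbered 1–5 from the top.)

black green blue red yellow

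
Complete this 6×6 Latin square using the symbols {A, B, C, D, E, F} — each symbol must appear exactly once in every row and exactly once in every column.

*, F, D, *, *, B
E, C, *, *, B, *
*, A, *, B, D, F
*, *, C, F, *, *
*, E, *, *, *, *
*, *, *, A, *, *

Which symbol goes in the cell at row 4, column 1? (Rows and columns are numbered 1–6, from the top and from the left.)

(r2,c4): row 2 has {B,C,E}; column 4 has {A,B,F}, so it must be D.
(r2,c6): row 2 has {B,C,D,E}; column 6 has {B,F}, so it must be A.
(r3,c1): row 3 has {A,B,D,F}; column 1 has {E}, so it must be C.
(r3,c3): row 3 has {A,B,C,D,F}; column 3 has {C,D}, so it must be E.
(r5,c4): row 5 has {E}; column 4 has {A,B,D,F}, so it must be C.
(r5,c6): row 5 has {C,E}; column 6 has {A,B,F}, so it must be D.
(r1,c1): row 1 has {B,D,F}; column 1 has {C,E}, so it must be A.
(r1,c4): row 1 has {A,B,D,F}; column 4 has {A,B,C,D,F}, so it must be E.
(r1,c5): row 1 has {A,B,D,E,F}; column 5 has {B,D}, so it must be C.
(r2,c3): row 2 has {A,B,C,D,E}; column 3 has {C,D,E}, so it must be F.
(r4,c6): row 4 has {C,F}; column 6 has {A,B,D,F}, so it must be E.
(r6,c3): row 6 has {A}; column 3 has {C,D,E,F}, so it must be B.
(r6,c6): row 6 has {A,B}; column 6 has {A,B,D,E,F}, so it must be C.
(r4,c5): row 4 has {C,E,F}; column 5 has {B,C,D}, so it must be A.
(r5,c3): row 5 has {C,D,E}; column 3 has {B,C,D,E,F}, so it must be A.
(r5,c5): row 5 has {A,C,D,E}; column 5 has {A,B,C,D}, so it must be F.
(r6,c2): row 6 has {A,B,C}; column 2 has {A,C,E,F}, so it must be D.
(r6,c5): row 6 has {A,B,C,D}; column 5 has {A,B,C,D,F}, so it must be E.
(r4,c2): row 4 has {A,C,E,F}; column 2 has {A,C,D,E,F}, so it must be B.
(r5,c1): row 5 has {A,C,D,E,F}; column 1 has {A,C,E}, so it must be B.
(r6,c1): row 6 has {A,B,C,D,E}; column 1 has {A,B,C,E}, so it must be F.
(r4,c1): row 4 has {A,B,C,E,F}; column 1 has {A,B,C,E,F}, so it must be D.

D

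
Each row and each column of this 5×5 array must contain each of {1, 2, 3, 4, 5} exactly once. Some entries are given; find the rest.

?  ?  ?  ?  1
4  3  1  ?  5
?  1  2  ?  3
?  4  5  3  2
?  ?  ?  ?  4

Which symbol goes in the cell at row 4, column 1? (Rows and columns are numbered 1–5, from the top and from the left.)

Cell (r2,c4): row 2 has {1,3,4,5}; column 4 has {3} → 2.
Cell (r3,c1): row 3 has {1,2,3}; column 1 has {4} → 5.
Cell (r3,c4): row 3 has {1,2,3,5}; column 4 has {2,3} → 4.
Cell (r4,c1): row 4 has {2,3,4,5}; column 1 has {4,5} → 1.

1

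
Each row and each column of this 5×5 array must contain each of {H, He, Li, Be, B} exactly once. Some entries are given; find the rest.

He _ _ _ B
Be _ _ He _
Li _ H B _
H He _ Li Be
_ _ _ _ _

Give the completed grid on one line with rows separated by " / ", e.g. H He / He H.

(r3,c2) = Be
(r3,c5) = He
(r4,c3) = B
(r5,c1) = B
(r2,c3) = Li
(r2,c5) = H
(r5,c5) = Li
(r1,c3) = Be
(r1,c4) = H
(r2,c2) = B
(r5,c2) = H
(r5,c3) = He
(r5,c4) = Be
(r1,c2) = Li

He Li Be H B / Be B Li He H / Li Be H B He / H He B Li Be / B H He Be Li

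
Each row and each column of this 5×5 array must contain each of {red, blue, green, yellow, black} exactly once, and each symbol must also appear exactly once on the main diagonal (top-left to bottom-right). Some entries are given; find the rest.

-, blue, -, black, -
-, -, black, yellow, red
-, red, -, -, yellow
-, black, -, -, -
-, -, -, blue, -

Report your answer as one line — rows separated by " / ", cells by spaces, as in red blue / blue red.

(r1,c5) = green
(r2,c2) = green
(r3,c3) = blue
(r3,c4) = green
(r4,c4) = red
(r4,c5) = blue
(r5,c2) = yellow
(r5,c5) = black
(r1,c1) = yellow
(r1,c3) = red
(r2,c1) = blue
(r3,c1) = black
(r4,c1) = green
(r4,c3) = yellow
(r5,c1) = red
(r5,c3) = green

yellow blue red black green / blue green black yellow red / black red blue green yellow / green black yellow red blue / red yellow green blue black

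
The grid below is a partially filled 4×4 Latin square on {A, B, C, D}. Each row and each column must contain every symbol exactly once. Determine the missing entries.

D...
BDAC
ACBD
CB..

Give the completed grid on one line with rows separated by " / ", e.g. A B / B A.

D A C B / B D A C / A C B D / C B D A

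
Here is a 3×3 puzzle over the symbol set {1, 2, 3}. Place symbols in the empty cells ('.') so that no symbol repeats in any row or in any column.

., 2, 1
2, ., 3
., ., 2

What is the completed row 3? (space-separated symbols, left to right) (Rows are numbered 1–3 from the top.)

1 3 2

Cell (r1,c1): row 1 has {1,2}; column 1 has {2} → 3.
Cell (r2,c2): row 2 has {2,3}; column 2 has {2} → 1.
Cell (r3,c1): row 3 has {2}; column 1 has {2,3} → 1.
Cell (r3,c2): row 3 has {1,2}; column 2 has {1,2} → 3.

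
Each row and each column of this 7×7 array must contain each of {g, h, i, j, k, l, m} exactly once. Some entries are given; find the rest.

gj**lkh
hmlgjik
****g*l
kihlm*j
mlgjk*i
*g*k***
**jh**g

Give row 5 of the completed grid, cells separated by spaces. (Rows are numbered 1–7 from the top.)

m l g j k h i

Cell (r4,c6): row 4 has {h,i,j,k,l,m}; column 6 has {i,k} → g.
Cell (r5,c6): row 5 has {g,i,j,k,l,m}; column 6 has {g,i,k} → h.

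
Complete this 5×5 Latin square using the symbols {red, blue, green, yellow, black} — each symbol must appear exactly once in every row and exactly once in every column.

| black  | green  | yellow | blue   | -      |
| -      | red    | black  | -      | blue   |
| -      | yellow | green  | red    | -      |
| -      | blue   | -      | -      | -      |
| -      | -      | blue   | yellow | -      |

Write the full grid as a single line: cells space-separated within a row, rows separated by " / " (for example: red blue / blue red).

(r1,c5) = red
(r2,c4) = green
(r3,c1) = blue
(r3,c5) = black
(r4,c3) = red
(r4,c4) = black
(r5,c2) = black
(r5,c5) = green
(r2,c1) = yellow
(r4,c1) = green
(r4,c5) = yellow
(r5,c1) = red

black green yellow blue red / yellow red black green blue / blue yellow green red black / green blue red black yellow / red black blue yellow green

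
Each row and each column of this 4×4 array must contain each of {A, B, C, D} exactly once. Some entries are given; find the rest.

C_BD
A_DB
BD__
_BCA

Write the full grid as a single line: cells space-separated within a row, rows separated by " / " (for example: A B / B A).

C A B D / A C D B / B D A C / D B C A

At row 1, column 2: row 1 has {B,C,D}; column 2 has {B,D}; that leaves A.
At row 2, column 2: row 2 has {A,B,D}; column 2 has {A,B,D}; that leaves C.
At row 3, column 3: row 3 has {B,D}; column 3 has {B,C,D}; that leaves A.
At row 3, column 4: row 3 has {A,B,D}; column 4 has {A,B,D}; that leaves C.
At row 4, column 1: row 4 has {A,B,C}; column 1 has {A,B,C}; that leaves D.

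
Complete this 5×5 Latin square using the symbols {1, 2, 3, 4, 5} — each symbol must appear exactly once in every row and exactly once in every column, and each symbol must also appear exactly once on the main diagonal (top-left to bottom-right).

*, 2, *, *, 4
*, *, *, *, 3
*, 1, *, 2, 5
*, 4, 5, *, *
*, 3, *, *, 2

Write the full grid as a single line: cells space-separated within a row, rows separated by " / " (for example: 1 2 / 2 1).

1 2 3 5 4 / 4 5 2 1 3 / 3 1 4 2 5 / 2 4 5 3 1 / 5 3 1 4 2

(r2,c2) = 5
(r4,c5) = 1
(r4,c4) = 3
(r1,c1) = 1
(r1,c3) = 3
(r1,c4) = 5
(r3,c3) = 4
(r4,c1) = 2
(r5,c3) = 1
(r5,c4) = 4
(r2,c1) = 4
(r2,c3) = 2
(r2,c4) = 1
(r3,c1) = 3
(r5,c1) = 5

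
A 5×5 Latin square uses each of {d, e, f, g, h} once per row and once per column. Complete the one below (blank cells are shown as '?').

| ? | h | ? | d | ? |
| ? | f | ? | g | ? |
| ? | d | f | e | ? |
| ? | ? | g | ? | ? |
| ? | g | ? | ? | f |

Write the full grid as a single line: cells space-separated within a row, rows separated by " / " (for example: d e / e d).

f h e d g / d f h g e / g d f e h / h e g f d / e g d h f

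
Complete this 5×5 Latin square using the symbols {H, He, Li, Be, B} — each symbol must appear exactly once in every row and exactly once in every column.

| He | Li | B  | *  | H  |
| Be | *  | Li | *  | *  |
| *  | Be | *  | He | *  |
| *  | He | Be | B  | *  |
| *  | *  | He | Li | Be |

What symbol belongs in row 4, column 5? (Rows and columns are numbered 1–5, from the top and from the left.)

(r1,c4) = Be
(r2,c4) = H
(r3,c3) = H
(r4,c5) = Li

Li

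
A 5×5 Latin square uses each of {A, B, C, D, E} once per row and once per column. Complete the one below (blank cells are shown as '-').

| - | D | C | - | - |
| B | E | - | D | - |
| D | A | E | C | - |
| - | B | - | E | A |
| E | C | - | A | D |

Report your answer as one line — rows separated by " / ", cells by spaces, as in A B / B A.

A D C B E / B E A D C / D A E C B / C B D E A / E C B A D

Cell (r1,c1): row 1 has {C,D}; column 1 has {B,D,E} → A.
Cell (r1,c4): row 1 has {A,C,D}; column 4 has {A,C,D,E} → B.
Cell (r1,c5): row 1 has {A,B,C,D}; column 5 has {A,D} → E.
Cell (r2,c3): row 2 has {B,D,E}; column 3 has {C,E} → A.
Cell (r2,c5): row 2 has {A,B,D,E}; column 5 has {A,D,E} → C.
Cell (r3,c5): row 3 has {A,C,D,E}; column 5 has {A,C,D,E} → B.
Cell (r4,c1): row 4 has {A,B,E}; column 1 has {A,B,D,E} → C.
Cell (r4,c3): row 4 has {A,B,C,E}; column 3 has {A,C,E} → D.
Cell (r5,c3): row 5 has {A,C,D,E}; column 3 has {A,C,D,E} → B.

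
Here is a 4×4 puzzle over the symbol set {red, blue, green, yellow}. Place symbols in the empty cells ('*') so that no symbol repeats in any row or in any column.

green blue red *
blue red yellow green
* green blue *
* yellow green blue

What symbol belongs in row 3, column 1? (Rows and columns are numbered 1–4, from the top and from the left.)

yellow

row 1 has {red,blue,green}; column 4 has {blue,green} — only yellow is left for (r1,c4).
row 3 has {blue,green}; column 4 has {blue,green,yellow} — only red is left for (r3,c4).
row 4 has {blue,green,yellow}; column 1 has {blue,green} — only red is left for (r4,c1).
row 3 has {red,blue,green}; column 1 has {red,blue,green} — only yellow is left for (r3,c1).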